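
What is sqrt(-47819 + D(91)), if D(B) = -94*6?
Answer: I*sqrt(48383) ≈ 219.96*I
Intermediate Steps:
D(B) = -564
sqrt(-47819 + D(91)) = sqrt(-47819 - 564) = sqrt(-48383) = I*sqrt(48383)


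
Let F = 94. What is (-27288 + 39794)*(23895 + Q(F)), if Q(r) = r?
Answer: 300006434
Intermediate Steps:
(-27288 + 39794)*(23895 + Q(F)) = (-27288 + 39794)*(23895 + 94) = 12506*23989 = 300006434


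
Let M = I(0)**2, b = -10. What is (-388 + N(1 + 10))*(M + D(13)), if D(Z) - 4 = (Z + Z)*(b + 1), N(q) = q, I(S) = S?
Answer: 86710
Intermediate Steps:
D(Z) = 4 - 18*Z (D(Z) = 4 + (Z + Z)*(-10 + 1) = 4 + (2*Z)*(-9) = 4 - 18*Z)
M = 0 (M = 0**2 = 0)
(-388 + N(1 + 10))*(M + D(13)) = (-388 + (1 + 10))*(0 + (4 - 18*13)) = (-388 + 11)*(0 + (4 - 234)) = -377*(0 - 230) = -377*(-230) = 86710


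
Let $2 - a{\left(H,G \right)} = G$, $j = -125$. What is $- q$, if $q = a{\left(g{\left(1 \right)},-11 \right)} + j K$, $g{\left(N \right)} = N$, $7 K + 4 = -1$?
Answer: $- \frac{716}{7} \approx -102.29$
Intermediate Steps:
$K = - \frac{5}{7}$ ($K = - \frac{4}{7} + \frac{1}{7} \left(-1\right) = - \frac{4}{7} - \frac{1}{7} = - \frac{5}{7} \approx -0.71429$)
$a{\left(H,G \right)} = 2 - G$
$q = \frac{716}{7}$ ($q = \left(2 - -11\right) - - \frac{625}{7} = \left(2 + 11\right) + \frac{625}{7} = 13 + \frac{625}{7} = \frac{716}{7} \approx 102.29$)
$- q = \left(-1\right) \frac{716}{7} = - \frac{716}{7}$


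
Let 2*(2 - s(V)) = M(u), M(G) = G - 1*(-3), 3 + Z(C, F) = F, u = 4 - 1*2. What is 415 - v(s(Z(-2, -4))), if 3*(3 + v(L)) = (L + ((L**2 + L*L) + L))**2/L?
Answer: 2509/6 ≈ 418.17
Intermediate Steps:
u = 2 (u = 4 - 2 = 2)
Z(C, F) = -3 + F
M(G) = 3 + G (M(G) = G + 3 = 3 + G)
s(V) = -1/2 (s(V) = 2 - (3 + 2)/2 = 2 - 1/2*5 = 2 - 5/2 = -1/2)
v(L) = -3 + (2*L + 2*L**2)**2/(3*L) (v(L) = -3 + ((L + ((L**2 + L*L) + L))**2/L)/3 = -3 + ((L + ((L**2 + L**2) + L))**2/L)/3 = -3 + ((L + (2*L**2 + L))**2/L)/3 = -3 + ((L + (L + 2*L**2))**2/L)/3 = -3 + ((2*L + 2*L**2)**2/L)/3 = -3 + (2*L + 2*L**2)**2/(3*L))
415 - v(s(Z(-2, -4))) = 415 - (-3 + (4/3)*(-1/2)*(1 - 1/2)**2) = 415 - (-3 + (4/3)*(-1/2)*(1/2)**2) = 415 - (-3 + (4/3)*(-1/2)*(1/4)) = 415 - (-3 - 1/6) = 415 - 1*(-19/6) = 415 + 19/6 = 2509/6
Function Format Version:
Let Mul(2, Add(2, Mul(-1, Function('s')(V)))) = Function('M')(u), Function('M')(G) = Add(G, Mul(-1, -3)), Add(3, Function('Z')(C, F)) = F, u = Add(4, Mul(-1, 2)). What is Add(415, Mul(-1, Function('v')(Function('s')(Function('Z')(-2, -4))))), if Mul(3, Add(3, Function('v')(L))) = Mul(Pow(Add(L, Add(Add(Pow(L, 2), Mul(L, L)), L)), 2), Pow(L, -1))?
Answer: Rational(2509, 6) ≈ 418.17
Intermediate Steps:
u = 2 (u = Add(4, -2) = 2)
Function('Z')(C, F) = Add(-3, F)
Function('M')(G) = Add(3, G) (Function('M')(G) = Add(G, 3) = Add(3, G))
Function('s')(V) = Rational(-1, 2) (Function('s')(V) = Add(2, Mul(Rational(-1, 2), Add(3, 2))) = Add(2, Mul(Rational(-1, 2), 5)) = Add(2, Rational(-5, 2)) = Rational(-1, 2))
Function('v')(L) = Add(-3, Mul(Rational(1, 3), Pow(L, -1), Pow(Add(Mul(2, L), Mul(2, Pow(L, 2))), 2))) (Function('v')(L) = Add(-3, Mul(Rational(1, 3), Mul(Pow(Add(L, Add(Add(Pow(L, 2), Mul(L, L)), L)), 2), Pow(L, -1)))) = Add(-3, Mul(Rational(1, 3), Mul(Pow(Add(L, Add(Add(Pow(L, 2), Pow(L, 2)), L)), 2), Pow(L, -1)))) = Add(-3, Mul(Rational(1, 3), Mul(Pow(Add(L, Add(Mul(2, Pow(L, 2)), L)), 2), Pow(L, -1)))) = Add(-3, Mul(Rational(1, 3), Mul(Pow(Add(L, Add(L, Mul(2, Pow(L, 2)))), 2), Pow(L, -1)))) = Add(-3, Mul(Rational(1, 3), Mul(Pow(Add(Mul(2, L), Mul(2, Pow(L, 2))), 2), Pow(L, -1)))) = Add(-3, Mul(Rational(1, 3), Mul(Pow(L, -1), Pow(Add(Mul(2, L), Mul(2, Pow(L, 2))), 2)))) = Add(-3, Mul(Rational(1, 3), Pow(L, -1), Pow(Add(Mul(2, L), Mul(2, Pow(L, 2))), 2))))
Add(415, Mul(-1, Function('v')(Function('s')(Function('Z')(-2, -4))))) = Add(415, Mul(-1, Add(-3, Mul(Rational(4, 3), Rational(-1, 2), Pow(Add(1, Rational(-1, 2)), 2))))) = Add(415, Mul(-1, Add(-3, Mul(Rational(4, 3), Rational(-1, 2), Pow(Rational(1, 2), 2))))) = Add(415, Mul(-1, Add(-3, Mul(Rational(4, 3), Rational(-1, 2), Rational(1, 4))))) = Add(415, Mul(-1, Add(-3, Rational(-1, 6)))) = Add(415, Mul(-1, Rational(-19, 6))) = Add(415, Rational(19, 6)) = Rational(2509, 6)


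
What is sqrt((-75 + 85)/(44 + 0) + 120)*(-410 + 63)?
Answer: -7981*sqrt(110)/22 ≈ -3804.8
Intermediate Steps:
sqrt((-75 + 85)/(44 + 0) + 120)*(-410 + 63) = sqrt(10/44 + 120)*(-347) = sqrt(10*(1/44) + 120)*(-347) = sqrt(5/22 + 120)*(-347) = sqrt(2645/22)*(-347) = (23*sqrt(110)/22)*(-347) = -7981*sqrt(110)/22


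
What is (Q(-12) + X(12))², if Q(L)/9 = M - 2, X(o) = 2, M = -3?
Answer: 1849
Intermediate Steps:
Q(L) = -45 (Q(L) = 9*(-3 - 2) = 9*(-5) = -45)
(Q(-12) + X(12))² = (-45 + 2)² = (-43)² = 1849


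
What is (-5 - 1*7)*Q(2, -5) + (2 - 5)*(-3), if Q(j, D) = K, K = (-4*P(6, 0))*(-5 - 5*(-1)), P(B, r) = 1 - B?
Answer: 9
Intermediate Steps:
K = 0 (K = (-4*(1 - 1*6))*(-5 - 5*(-1)) = (-4*(1 - 6))*(-5 + 5) = -4*(-5)*0 = 20*0 = 0)
Q(j, D) = 0
(-5 - 1*7)*Q(2, -5) + (2 - 5)*(-3) = (-5 - 1*7)*0 + (2 - 5)*(-3) = (-5 - 7)*0 - 3*(-3) = -12*0 + 9 = 0 + 9 = 9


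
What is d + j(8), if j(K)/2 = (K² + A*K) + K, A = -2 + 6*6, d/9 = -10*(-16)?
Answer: 2128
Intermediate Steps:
d = 1440 (d = 9*(-10*(-16)) = 9*160 = 1440)
A = 34 (A = -2 + 36 = 34)
j(K) = 2*K² + 70*K (j(K) = 2*((K² + 34*K) + K) = 2*(K² + 35*K) = 2*K² + 70*K)
d + j(8) = 1440 + 2*8*(35 + 8) = 1440 + 2*8*43 = 1440 + 688 = 2128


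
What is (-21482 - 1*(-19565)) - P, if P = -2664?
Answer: 747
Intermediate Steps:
(-21482 - 1*(-19565)) - P = (-21482 - 1*(-19565)) - 1*(-2664) = (-21482 + 19565) + 2664 = -1917 + 2664 = 747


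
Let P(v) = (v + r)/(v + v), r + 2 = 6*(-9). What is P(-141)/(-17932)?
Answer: -197/5056824 ≈ -3.8957e-5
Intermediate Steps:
r = -56 (r = -2 + 6*(-9) = -2 - 54 = -56)
P(v) = (-56 + v)/(2*v) (P(v) = (v - 56)/(v + v) = (-56 + v)/((2*v)) = (-56 + v)*(1/(2*v)) = (-56 + v)/(2*v))
P(-141)/(-17932) = ((1/2)*(-56 - 141)/(-141))/(-17932) = ((1/2)*(-1/141)*(-197))*(-1/17932) = (197/282)*(-1/17932) = -197/5056824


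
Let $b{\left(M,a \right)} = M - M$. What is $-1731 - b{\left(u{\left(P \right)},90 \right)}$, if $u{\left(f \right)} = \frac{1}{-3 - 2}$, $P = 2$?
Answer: $-1731$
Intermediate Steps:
$u{\left(f \right)} = - \frac{1}{5}$ ($u{\left(f \right)} = \frac{1}{-5} = - \frac{1}{5}$)
$b{\left(M,a \right)} = 0$
$-1731 - b{\left(u{\left(P \right)},90 \right)} = -1731 - 0 = -1731 + 0 = -1731$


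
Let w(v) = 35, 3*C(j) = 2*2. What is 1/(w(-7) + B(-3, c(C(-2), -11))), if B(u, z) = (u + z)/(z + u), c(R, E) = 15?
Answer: 1/36 ≈ 0.027778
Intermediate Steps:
C(j) = 4/3 (C(j) = (2*2)/3 = (1/3)*4 = 4/3)
B(u, z) = 1 (B(u, z) = (u + z)/(u + z) = 1)
1/(w(-7) + B(-3, c(C(-2), -11))) = 1/(35 + 1) = 1/36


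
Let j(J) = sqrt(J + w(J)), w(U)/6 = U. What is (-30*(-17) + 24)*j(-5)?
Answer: 534*I*sqrt(35) ≈ 3159.2*I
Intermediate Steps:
w(U) = 6*U
j(J) = sqrt(7)*sqrt(J) (j(J) = sqrt(J + 6*J) = sqrt(7*J) = sqrt(7)*sqrt(J))
(-30*(-17) + 24)*j(-5) = (-30*(-17) + 24)*(sqrt(7)*sqrt(-5)) = (510 + 24)*(sqrt(7)*(I*sqrt(5))) = 534*(I*sqrt(35)) = 534*I*sqrt(35)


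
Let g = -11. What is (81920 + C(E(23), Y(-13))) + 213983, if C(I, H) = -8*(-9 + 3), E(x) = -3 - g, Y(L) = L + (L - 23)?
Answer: 295951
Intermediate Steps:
Y(L) = -23 + 2*L (Y(L) = L + (-23 + L) = -23 + 2*L)
E(x) = 8 (E(x) = -3 - 1*(-11) = -3 + 11 = 8)
C(I, H) = 48 (C(I, H) = -8*(-6) = 48)
(81920 + C(E(23), Y(-13))) + 213983 = (81920 + 48) + 213983 = 81968 + 213983 = 295951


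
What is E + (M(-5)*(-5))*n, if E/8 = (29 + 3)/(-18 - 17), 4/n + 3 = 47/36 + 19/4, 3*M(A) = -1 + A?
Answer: 2224/385 ≈ 5.7766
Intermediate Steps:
M(A) = -⅓ + A/3 (M(A) = (-1 + A)/3 = -⅓ + A/3)
n = 72/55 (n = 4/(-3 + (47/36 + 19/4)) = 4/(-3 + 109/18) = 4/(55/18) = 4*(18/55) = 72/55 ≈ 1.3091)
E = -256/35 (E = 8*((29 + 3)/(-18 - 17)) = 8*(32/(-35)) = 8*(32*(-1/35)) = 8*(-32/35) = -256/35 ≈ -7.3143)
E + (M(-5)*(-5))*n = -256/35 + ((-⅓ + (⅓)*(-5))*(-5))*(72/55) = -256/35 + ((-⅓ - 5/3)*(-5))*(72/55) = -256/35 - 2*(-5)*(72/55) = -256/35 + 10*(72/55) = -256/35 + 144/11 = 2224/385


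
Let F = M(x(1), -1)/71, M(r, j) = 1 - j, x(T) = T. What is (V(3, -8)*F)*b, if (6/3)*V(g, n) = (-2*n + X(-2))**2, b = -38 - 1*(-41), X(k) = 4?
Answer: 1200/71 ≈ 16.901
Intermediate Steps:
b = 3 (b = -38 + 41 = 3)
V(g, n) = (4 - 2*n)**2/2 (V(g, n) = (-2*n + 4)**2/2 = (4 - 2*n)**2/2)
F = 2/71 (F = (1 - 1*(-1))/71 = (1 + 1)*(1/71) = 2*(1/71) = 2/71 ≈ 0.028169)
(V(3, -8)*F)*b = ((2*(-2 - 8)**2)*(2/71))*3 = ((2*(-10)**2)*(2/71))*3 = ((2*100)*(2/71))*3 = (200*(2/71))*3 = (400/71)*3 = 1200/71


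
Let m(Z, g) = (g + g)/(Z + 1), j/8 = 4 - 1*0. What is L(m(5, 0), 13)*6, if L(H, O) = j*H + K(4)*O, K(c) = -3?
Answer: -234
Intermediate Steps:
j = 32 (j = 8*(4 - 1*0) = 8*(4 + 0) = 8*4 = 32)
m(Z, g) = 2*g/(1 + Z) (m(Z, g) = (2*g)/(1 + Z) = 2*g/(1 + Z))
L(H, O) = -3*O + 32*H (L(H, O) = 32*H - 3*O = -3*O + 32*H)
L(m(5, 0), 13)*6 = (-3*13 + 32*(2*0/(1 + 5)))*6 = (-39 + 32*(2*0/6))*6 = (-39 + 32*(2*0*(⅙)))*6 = (-39 + 32*0)*6 = (-39 + 0)*6 = -39*6 = -234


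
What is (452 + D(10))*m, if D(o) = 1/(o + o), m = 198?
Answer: 895059/10 ≈ 89506.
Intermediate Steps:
D(o) = 1/(2*o)
(452 + D(10))*m = (452 + (½)/10)*198 = (452 + (½)*(⅒))*198 = (452 + 1/20)*198 = (9041/20)*198 = 895059/10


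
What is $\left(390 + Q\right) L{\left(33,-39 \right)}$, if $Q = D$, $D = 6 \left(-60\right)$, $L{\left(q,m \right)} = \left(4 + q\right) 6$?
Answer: $6660$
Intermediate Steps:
$L{\left(q,m \right)} = 24 + 6 q$
$D = -360$
$Q = -360$
$\left(390 + Q\right) L{\left(33,-39 \right)} = \left(390 - 360\right) \left(24 + 6 \cdot 33\right) = 30 \left(24 + 198\right) = 30 \cdot 222 = 6660$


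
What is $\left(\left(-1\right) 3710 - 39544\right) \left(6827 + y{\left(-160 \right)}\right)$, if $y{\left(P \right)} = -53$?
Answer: $-293002596$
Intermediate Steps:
$\left(\left(-1\right) 3710 - 39544\right) \left(6827 + y{\left(-160 \right)}\right) = \left(\left(-1\right) 3710 - 39544\right) \left(6827 - 53\right) = \left(-3710 - 39544\right) 6774 = \left(-43254\right) 6774 = -293002596$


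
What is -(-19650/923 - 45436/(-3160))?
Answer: 5039143/729170 ≈ 6.9108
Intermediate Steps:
-(-19650/923 - 45436/(-3160)) = -(-19650*1/923 - 45436*(-1/3160)) = -(-19650/923 + 11359/790) = -1*(-5039143/729170) = 5039143/729170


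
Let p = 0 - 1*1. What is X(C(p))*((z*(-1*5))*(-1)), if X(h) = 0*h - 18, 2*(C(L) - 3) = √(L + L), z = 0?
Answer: 0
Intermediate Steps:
p = -1 (p = 0 - 1 = -1)
C(L) = 3 + √2*√L/2 (C(L) = 3 + √(L + L)/2 = 3 + √(2*L)/2 = 3 + (√2*√L)/2 = 3 + √2*√L/2)
X(h) = -18 (X(h) = 0 - 18 = -18)
X(C(p))*((z*(-1*5))*(-1)) = -18*0*(-1*5)*(-1) = -18*0*(-5)*(-1) = -0*(-1) = -18*0 = 0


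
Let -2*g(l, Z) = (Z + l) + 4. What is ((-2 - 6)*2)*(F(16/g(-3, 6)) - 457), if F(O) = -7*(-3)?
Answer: 6976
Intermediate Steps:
g(l, Z) = -2 - Z/2 - l/2 (g(l, Z) = -((Z + l) + 4)/2 = -(4 + Z + l)/2 = -2 - Z/2 - l/2)
F(O) = 21
((-2 - 6)*2)*(F(16/g(-3, 6)) - 457) = ((-2 - 6)*2)*(21 - 457) = -8*2*(-436) = -16*(-436) = 6976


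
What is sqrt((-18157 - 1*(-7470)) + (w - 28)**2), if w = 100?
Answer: I*sqrt(5503) ≈ 74.182*I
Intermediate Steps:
sqrt((-18157 - 1*(-7470)) + (w - 28)**2) = sqrt((-18157 - 1*(-7470)) + (100 - 28)**2) = sqrt((-18157 + 7470) + 72**2) = sqrt(-10687 + 5184) = sqrt(-5503) = I*sqrt(5503)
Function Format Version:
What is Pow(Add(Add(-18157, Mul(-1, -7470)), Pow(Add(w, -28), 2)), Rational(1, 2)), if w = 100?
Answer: Mul(I, Pow(5503, Rational(1, 2))) ≈ Mul(74.182, I)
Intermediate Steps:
Pow(Add(Add(-18157, Mul(-1, -7470)), Pow(Add(w, -28), 2)), Rational(1, 2)) = Pow(Add(Add(-18157, Mul(-1, -7470)), Pow(Add(100, -28), 2)), Rational(1, 2)) = Pow(Add(Add(-18157, 7470), Pow(72, 2)), Rational(1, 2)) = Pow(Add(-10687, 5184), Rational(1, 2)) = Pow(-5503, Rational(1, 2)) = Mul(I, Pow(5503, Rational(1, 2)))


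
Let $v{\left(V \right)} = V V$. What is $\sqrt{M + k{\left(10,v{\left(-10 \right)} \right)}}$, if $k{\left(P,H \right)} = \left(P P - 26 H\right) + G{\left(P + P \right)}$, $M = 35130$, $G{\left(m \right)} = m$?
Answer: $5 \sqrt{1306} \approx 180.69$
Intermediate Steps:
$v{\left(V \right)} = V^{2}$
$k{\left(P,H \right)} = P^{2} - 26 H + 2 P$ ($k{\left(P,H \right)} = \left(P P - 26 H\right) + \left(P + P\right) = \left(P^{2} - 26 H\right) + 2 P = P^{2} - 26 H + 2 P$)
$\sqrt{M + k{\left(10,v{\left(-10 \right)} \right)}} = \sqrt{35130 + \left(10^{2} - 26 \left(-10\right)^{2} + 2 \cdot 10\right)} = \sqrt{35130 + \left(100 - 2600 + 20\right)} = \sqrt{35130 - 2480} = \sqrt{32650} = 5 \sqrt{1306}$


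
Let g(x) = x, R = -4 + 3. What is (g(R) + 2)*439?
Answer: 439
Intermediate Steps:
R = -1
(g(R) + 2)*439 = (-1 + 2)*439 = 1*439 = 439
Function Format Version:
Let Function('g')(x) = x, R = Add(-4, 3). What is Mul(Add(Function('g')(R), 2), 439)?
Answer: 439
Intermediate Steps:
R = -1
Mul(Add(Function('g')(R), 2), 439) = Mul(Add(-1, 2), 439) = Mul(1, 439) = 439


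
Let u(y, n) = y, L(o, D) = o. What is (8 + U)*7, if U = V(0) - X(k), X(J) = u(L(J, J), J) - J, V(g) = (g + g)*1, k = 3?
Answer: 56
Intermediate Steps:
V(g) = 2*g (V(g) = (2*g)*1 = 2*g)
X(J) = 0 (X(J) = J - J = 0)
U = 0 (U = 2*0 - 1*0 = 0 + 0 = 0)
(8 + U)*7 = (8 + 0)*7 = 8*7 = 56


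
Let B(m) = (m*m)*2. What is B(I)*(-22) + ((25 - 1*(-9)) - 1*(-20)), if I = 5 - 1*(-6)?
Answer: -5270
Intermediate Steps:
I = 11 (I = 5 + 6 = 11)
B(m) = 2*m**2 (B(m) = m**2*2 = 2*m**2)
B(I)*(-22) + ((25 - 1*(-9)) - 1*(-20)) = (2*11**2)*(-22) + ((25 - 1*(-9)) - 1*(-20)) = (2*121)*(-22) + ((25 + 9) + 20) = 242*(-22) + (34 + 20) = -5324 + 54 = -5270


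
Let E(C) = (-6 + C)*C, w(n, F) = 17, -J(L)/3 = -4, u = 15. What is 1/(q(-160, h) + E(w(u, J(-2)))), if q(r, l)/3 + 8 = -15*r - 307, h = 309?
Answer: 1/6442 ≈ 0.00015523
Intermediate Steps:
J(L) = 12 (J(L) = -3*(-4) = 12)
q(r, l) = -945 - 45*r (q(r, l) = -24 + 3*(-15*r - 307) = -24 + 3*(-307 - 15*r) = -24 + (-921 - 45*r) = -945 - 45*r)
E(C) = C*(-6 + C)
1/(q(-160, h) + E(w(u, J(-2)))) = 1/((-945 - 45*(-160)) + 17*(-6 + 17)) = 1/((-945 + 7200) + 17*11) = 1/(6255 + 187) = 1/6442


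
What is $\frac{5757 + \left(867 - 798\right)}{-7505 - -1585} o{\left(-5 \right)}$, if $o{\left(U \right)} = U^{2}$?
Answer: $- \frac{14565}{592} \approx -24.603$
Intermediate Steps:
$\frac{5757 + \left(867 - 798\right)}{-7505 - -1585} o{\left(-5 \right)} = \frac{5757 + \left(867 - 798\right)}{-7505 - -1585} \left(-5\right)^{2} = \frac{5757 + \left(867 - 798\right)}{-7505 + \left(-1643 + 3228\right)} 25 = \frac{5757 + 69}{-7505 + 1585} \cdot 25 = \frac{5826}{-5920} \cdot 25 = 5826 \left(- \frac{1}{5920}\right) 25 = \left(- \frac{2913}{2960}\right) 25 = - \frac{14565}{592}$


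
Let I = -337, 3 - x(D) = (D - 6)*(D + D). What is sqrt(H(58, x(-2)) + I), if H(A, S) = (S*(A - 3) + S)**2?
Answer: sqrt(2637039) ≈ 1623.9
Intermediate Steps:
x(D) = 3 - 2*D*(-6 + D) (x(D) = 3 - (D - 6)*(D + D) = 3 - (-6 + D)*2*D = 3 - 2*D*(-6 + D))
H(A, S) = (S + S*(-3 + A))**2 (H(A, S) = (S*(-3 + A) + S)**2 = (S + S*(-3 + A))**2)
sqrt(H(58, x(-2)) + I) = sqrt((3 - 2*(-2)**2 + 12*(-2))**2*(-2 + 58)**2 - 337) = sqrt((3 - 2*4 - 24)**2*56**2 - 337) = sqrt((3 - 8 - 24)**2*3136 - 337) = sqrt((-29)**2*3136 - 337) = sqrt(841*3136 - 337) = sqrt(2637376 - 337) = sqrt(2637039)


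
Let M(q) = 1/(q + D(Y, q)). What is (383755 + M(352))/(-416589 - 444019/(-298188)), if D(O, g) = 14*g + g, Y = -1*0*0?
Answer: -58355320347/63347963264 ≈ -0.92119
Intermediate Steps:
Y = 0 (Y = 0*0 = 0)
D(O, g) = 15*g
M(q) = 1/(16*q) (M(q) = 1/(q + 15*q) = 1/(16*q))
(383755 + M(352))/(-416589 - 444019/(-298188)) = (383755 + (1/16)/352)/(-416589 - 444019/(-298188)) = (383755 + (1/16)*(1/352))/(-416589 - 444019*(-1/298188)) = (383755 + 1/5632)/(-416589 + 1769/1188) = 2161308161/(5632*(-494905963/1188)) = (2161308161/5632)*(-1188/494905963) = -58355320347/63347963264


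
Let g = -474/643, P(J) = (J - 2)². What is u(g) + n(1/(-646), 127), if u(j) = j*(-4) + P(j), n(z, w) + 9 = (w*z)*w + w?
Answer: 27636477739/267088054 ≈ 103.47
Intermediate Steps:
P(J) = (-2 + J)²
n(z, w) = -9 + w + z*w² (n(z, w) = -9 + ((w*z)*w + w) = -9 + (z*w² + w) = -9 + (w + z*w²) = -9 + w + z*w²)
g = -474/643 (g = -474*1/643 = -474/643 ≈ -0.73717)
u(j) = (-2 + j)² - 4*j (u(j) = j*(-4) + (-2 + j)² = -4*j + (-2 + j)² = (-2 + j)² - 4*j)
u(g) + n(1/(-646), 127) = ((-2 - 474/643)² - 4*(-474/643)) + (-9 + 127 + 127²/(-646)) = ((-1760/643)² + 1896/643) + (-9 + 127 - 1/646*16129) = (3097600/413449 + 1896/643) + (-9 + 127 - 16129/646) = 4316728/413449 + 60099/646 = 27636477739/267088054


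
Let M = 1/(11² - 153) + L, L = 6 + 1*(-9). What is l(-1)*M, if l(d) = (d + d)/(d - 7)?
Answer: -97/128 ≈ -0.75781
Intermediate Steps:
l(d) = 2*d/(-7 + d) (l(d) = (2*d)/(-7 + d) = 2*d/(-7 + d))
L = -3 (L = 6 - 9 = -3)
M = -97/32 (M = 1/(11² - 153) - 3 = 1/(121 - 153) - 3 = 1/(-32) - 3 = -1/32 - 3 = -97/32 ≈ -3.0313)
l(-1)*M = (2*(-1)/(-7 - 1))*(-97/32) = (2*(-1)/(-8))*(-97/32) = (2*(-1)*(-⅛))*(-97/32) = (¼)*(-97/32) = -97/128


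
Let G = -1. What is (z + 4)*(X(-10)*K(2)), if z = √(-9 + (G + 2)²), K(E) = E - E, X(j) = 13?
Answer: 0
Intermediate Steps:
K(E) = 0
z = 2*I*√2 (z = √(-9 + (-1 + 2)²) = √(-9 + 1²) = √(-9 + 1) = √(-8) = 2*I*√2 ≈ 2.8284*I)
(z + 4)*(X(-10)*K(2)) = (2*I*√2 + 4)*(13*0) = (4 + 2*I*√2)*0 = 0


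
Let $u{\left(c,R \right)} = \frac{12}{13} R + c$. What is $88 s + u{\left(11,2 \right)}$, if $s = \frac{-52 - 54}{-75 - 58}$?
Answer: $\frac{143475}{1729} \approx 82.981$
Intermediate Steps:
$u{\left(c,R \right)} = c + \frac{12 R}{13}$ ($u{\left(c,R \right)} = 12 \cdot \frac{1}{13} R + c = \frac{12 R}{13} + c = c + \frac{12 R}{13}$)
$s = \frac{106}{133}$ ($s = - \frac{106}{-133} = \left(-106\right) \left(- \frac{1}{133}\right) = \frac{106}{133} \approx 0.79699$)
$88 s + u{\left(11,2 \right)} = 88 \cdot \frac{106}{133} + \left(11 + \frac{12}{13} \cdot 2\right) = \frac{9328}{133} + \left(11 + \frac{24}{13}\right) = \frac{9328}{133} + \frac{167}{13} = \frac{143475}{1729}$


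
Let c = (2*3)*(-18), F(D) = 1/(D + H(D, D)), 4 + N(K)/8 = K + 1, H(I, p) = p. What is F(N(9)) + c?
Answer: -10367/96 ≈ -107.99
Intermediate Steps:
N(K) = -24 + 8*K (N(K) = -32 + 8*(K + 1) = -32 + 8*(1 + K) = -32 + (8 + 8*K) = -24 + 8*K)
F(D) = 1/(2*D) (F(D) = 1/(D + D) = 1/(2*D))
c = -108 (c = 6*(-18) = -108)
F(N(9)) + c = 1/(2*(-24 + 8*9)) - 108 = 1/(2*(-24 + 72)) - 108 = (½)/48 - 108 = (½)*(1/48) - 108 = 1/96 - 108 = -10367/96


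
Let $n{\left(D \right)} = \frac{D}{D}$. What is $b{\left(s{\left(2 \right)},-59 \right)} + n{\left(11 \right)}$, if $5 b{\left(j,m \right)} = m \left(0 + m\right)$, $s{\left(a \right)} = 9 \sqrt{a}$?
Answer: $\frac{3486}{5} \approx 697.2$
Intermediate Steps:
$n{\left(D \right)} = 1$
$b{\left(j,m \right)} = \frac{m^{2}}{5}$ ($b{\left(j,m \right)} = \frac{m \left(0 + m\right)}{5} = \frac{m m}{5} = \frac{m^{2}}{5}$)
$b{\left(s{\left(2 \right)},-59 \right)} + n{\left(11 \right)} = \frac{\left(-59\right)^{2}}{5} + 1 = \frac{1}{5} \cdot 3481 + 1 = \frac{3481}{5} + 1 = \frac{3486}{5}$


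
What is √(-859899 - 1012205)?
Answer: 2*I*√468026 ≈ 1368.2*I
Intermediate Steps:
√(-859899 - 1012205) = √(-1872104) = 2*I*√468026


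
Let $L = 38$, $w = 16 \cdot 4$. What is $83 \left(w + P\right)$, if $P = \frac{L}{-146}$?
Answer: $\frac{386199}{73} \approx 5290.4$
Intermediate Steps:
$w = 64$
$P = - \frac{19}{73}$ ($P = \frac{38}{-146} = 38 \left(- \frac{1}{146}\right) = - \frac{19}{73} \approx -0.26027$)
$83 \left(w + P\right) = 83 \left(64 - \frac{19}{73}\right) = 83 \cdot \frac{4653}{73} = \frac{386199}{73}$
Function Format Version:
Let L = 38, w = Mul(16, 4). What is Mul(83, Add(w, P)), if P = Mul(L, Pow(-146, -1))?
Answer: Rational(386199, 73) ≈ 5290.4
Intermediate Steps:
w = 64
P = Rational(-19, 73) (P = Mul(38, Pow(-146, -1)) = Mul(38, Rational(-1, 146)) = Rational(-19, 73) ≈ -0.26027)
Mul(83, Add(w, P)) = Mul(83, Add(64, Rational(-19, 73))) = Mul(83, Rational(4653, 73)) = Rational(386199, 73)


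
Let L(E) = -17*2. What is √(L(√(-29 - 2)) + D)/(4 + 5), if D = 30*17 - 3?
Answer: √473/9 ≈ 2.4165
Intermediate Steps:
D = 507 (D = 510 - 3 = 507)
L(E) = -34
√(L(√(-29 - 2)) + D)/(4 + 5) = √(-34 + 507)/(4 + 5) = √473/9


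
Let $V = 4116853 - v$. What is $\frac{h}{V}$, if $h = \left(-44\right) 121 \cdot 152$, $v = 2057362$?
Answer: $- \frac{809248}{2059491} \approx -0.39294$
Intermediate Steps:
$h = -809248$ ($h = \left(-5324\right) 152 = -809248$)
$V = 2059491$ ($V = 4116853 - 2057362 = 2059491$)
$\frac{h}{V} = - \frac{809248}{2059491}$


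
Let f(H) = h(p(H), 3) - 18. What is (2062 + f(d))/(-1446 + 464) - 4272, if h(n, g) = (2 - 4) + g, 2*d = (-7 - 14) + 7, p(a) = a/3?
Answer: -4197149/982 ≈ -4274.1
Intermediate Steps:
p(a) = a/3 (p(a) = a*(⅓) = a/3)
d = -7 (d = ((-7 - 14) + 7)/2 = (-21 + 7)/2 = (½)*(-14) = -7)
h(n, g) = -2 + g
f(H) = -17 (f(H) = (-2 + 3) - 18 = 1 - 18 = -17)
(2062 + f(d))/(-1446 + 464) - 4272 = (2062 - 17)/(-1446 + 464) - 4272 = 2045/(-982) - 4272 = 2045*(-1/982) - 4272 = -2045/982 - 4272 = -4197149/982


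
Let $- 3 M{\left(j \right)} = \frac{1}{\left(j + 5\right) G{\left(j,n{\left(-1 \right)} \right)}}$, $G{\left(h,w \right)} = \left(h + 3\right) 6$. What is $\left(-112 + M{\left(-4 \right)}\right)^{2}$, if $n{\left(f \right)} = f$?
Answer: $\frac{4060225}{324} \approx 12532.0$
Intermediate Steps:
$G{\left(h,w \right)} = 18 + 6 h$ ($G{\left(h,w \right)} = \left(3 + h\right) 6 = 18 + 6 h$)
$M{\left(j \right)} = - \frac{1}{3 \left(5 + j\right) \left(18 + 6 j\right)}$ ($M{\left(j \right)} = - \frac{\frac{1}{j + 5} \frac{1}{18 + 6 j}}{3} = - \frac{\frac{1}{5 + j} \frac{1}{18 + 6 j}}{3} = - \frac{1}{3 \left(5 + j\right) \left(18 + 6 j\right)}$)
$\left(-112 + M{\left(-4 \right)}\right)^{2} = \left(-112 - \frac{1}{18 \left(3 - 4\right) \left(5 - 4\right)}\right)^{2} = \left(-112 - \frac{1}{18 \left(-1\right) 1}\right)^{2} = \left(-112 - \left(- \frac{1}{18}\right) 1\right)^{2} = \left(-112 + \frac{1}{18}\right)^{2} = \left(- \frac{2015}{18}\right)^{2} = \frac{4060225}{324}$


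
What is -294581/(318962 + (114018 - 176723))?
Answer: -294581/256257 ≈ -1.1496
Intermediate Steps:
-294581/(318962 + (114018 - 176723)) = -294581/(318962 - 62705) = -294581/256257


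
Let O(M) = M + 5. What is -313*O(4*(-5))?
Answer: 4695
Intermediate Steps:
O(M) = 5 + M
-313*O(4*(-5)) = -313*(5 + 4*(-5)) = -313*(5 - 20) = -313*(-15) = 4695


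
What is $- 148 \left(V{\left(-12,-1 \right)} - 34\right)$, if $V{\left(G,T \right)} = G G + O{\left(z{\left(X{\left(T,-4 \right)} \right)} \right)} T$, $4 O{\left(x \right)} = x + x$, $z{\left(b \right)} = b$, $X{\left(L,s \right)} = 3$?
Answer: $-16058$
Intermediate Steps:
$O{\left(x \right)} = \frac{x}{2}$ ($O{\left(x \right)} = \frac{x + x}{4} = \frac{2 x}{4} = \frac{x}{2}$)
$V{\left(G,T \right)} = G^{2} + \frac{3 T}{2}$ ($V{\left(G,T \right)} = G G + \frac{1}{2} \cdot 3 T = G^{2} + \frac{3 T}{2}$)
$- 148 \left(V{\left(-12,-1 \right)} - 34\right) = - 148 \left(\left(\left(-12\right)^{2} + \frac{3}{2} \left(-1\right)\right) - 34\right) = - 148 \left(\left(144 - \frac{3}{2}\right) - 34\right) = - 148 \left(\frac{285}{2} - 34\right) = \left(-148\right) \frac{217}{2} = -16058$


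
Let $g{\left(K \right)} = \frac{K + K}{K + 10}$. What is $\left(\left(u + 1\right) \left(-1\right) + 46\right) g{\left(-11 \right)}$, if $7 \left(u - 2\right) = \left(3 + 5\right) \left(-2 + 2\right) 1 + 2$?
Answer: $\frac{6578}{7} \approx 939.71$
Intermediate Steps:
$g{\left(K \right)} = \frac{2 K}{10 + K}$
$u = \frac{16}{7}$ ($u = 2 + \frac{\left(3 + 5\right) \left(-2 + 2\right) 1 + 2}{7} = 2 + \frac{8 \cdot 0 \cdot 1 + 2}{7} = 2 + \frac{0 \cdot 1 + 2}{7} = 2 + \frac{0 + 2}{7} = 2 + \frac{1}{7} \cdot 2 = 2 + \frac{2}{7} = \frac{16}{7} \approx 2.2857$)
$\left(\left(u + 1\right) \left(-1\right) + 46\right) g{\left(-11 \right)} = \left(\left(\frac{16}{7} + 1\right) \left(-1\right) + 46\right) 2 \left(-11\right) \frac{1}{10 - 11} = \left(\frac{23}{7} \left(-1\right) + 46\right) 2 \left(-11\right) \frac{1}{-1} = \left(- \frac{23}{7} + 46\right) 2 \left(-11\right) \left(-1\right) = \frac{299}{7} \cdot 22 = \frac{6578}{7}$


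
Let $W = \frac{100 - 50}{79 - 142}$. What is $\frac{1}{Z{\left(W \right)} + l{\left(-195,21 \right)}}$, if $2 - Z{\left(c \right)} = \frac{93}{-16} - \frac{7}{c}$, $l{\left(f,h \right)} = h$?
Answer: $\frac{400}{7997} \approx 0.050019$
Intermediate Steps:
$W = - \frac{50}{63}$ ($W = \frac{50}{-63} = 50 \left(- \frac{1}{63}\right) = - \frac{50}{63} \approx -0.79365$)
$Z{\left(c \right)} = \frac{125}{16} + \frac{7}{c}$ ($Z{\left(c \right)} = 2 - \left(\frac{93}{-16} - \frac{7}{c}\right) = 2 - \left(93 \left(- \frac{1}{16}\right) - \frac{7}{c}\right) = 2 - \left(- \frac{93}{16} - \frac{7}{c}\right) = 2 + \left(\frac{93}{16} + \frac{7}{c}\right) = \frac{125}{16} + \frac{7}{c}$)
$\frac{1}{Z{\left(W \right)} + l{\left(-195,21 \right)}} = \frac{1}{\left(\frac{125}{16} + \frac{7}{- \frac{50}{63}}\right) + 21} = \frac{1}{\left(\frac{125}{16} + 7 \left(- \frac{63}{50}\right)\right) + 21} = \frac{1}{\left(\frac{125}{16} - \frac{441}{50}\right) + 21} = \frac{1}{- \frac{403}{400} + 21} = \frac{1}{\frac{7997}{400}} = \frac{400}{7997}$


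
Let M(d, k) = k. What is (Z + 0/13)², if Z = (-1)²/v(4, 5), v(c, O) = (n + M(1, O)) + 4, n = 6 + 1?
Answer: 1/256 ≈ 0.0039063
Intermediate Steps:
n = 7
v(c, O) = 11 + O (v(c, O) = (7 + O) + 4 = 11 + O)
Z = 1/16 (Z = (-1)²/(11 + 5) = 1/16 ≈ 0.062500)
(Z + 0/13)² = (1/16 + 0/13)² = (1/16 + 0*(1/13))² = (1/16 + 0)² = (1/16)² = 1/256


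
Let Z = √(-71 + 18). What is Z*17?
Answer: 17*I*√53 ≈ 123.76*I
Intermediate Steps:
Z = I*√53 (Z = √(-53) = I*√53 ≈ 7.2801*I)
Z*17 = (I*√53)*17 = 17*I*√53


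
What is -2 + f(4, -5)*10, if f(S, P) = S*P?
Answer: -202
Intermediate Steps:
f(S, P) = P*S
-2 + f(4, -5)*10 = -2 - 5*4*10 = -2 - 20*10 = -2 - 200 = -202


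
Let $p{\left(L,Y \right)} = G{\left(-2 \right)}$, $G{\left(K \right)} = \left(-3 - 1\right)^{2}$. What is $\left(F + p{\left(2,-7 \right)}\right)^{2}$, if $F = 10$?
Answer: $676$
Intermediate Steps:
$G{\left(K \right)} = 16$ ($G{\left(K \right)} = \left(-4\right)^{2} = 16$)
$p{\left(L,Y \right)} = 16$
$\left(F + p{\left(2,-7 \right)}\right)^{2} = \left(10 + 16\right)^{2} = 26^{2} = 676$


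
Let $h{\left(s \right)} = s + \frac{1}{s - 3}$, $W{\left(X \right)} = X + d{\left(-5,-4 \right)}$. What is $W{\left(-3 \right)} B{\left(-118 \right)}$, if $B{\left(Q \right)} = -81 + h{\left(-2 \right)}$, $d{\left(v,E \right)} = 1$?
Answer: $\frac{832}{5} \approx 166.4$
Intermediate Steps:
$W{\left(X \right)} = 1 + X$ ($W{\left(X \right)} = X + 1 = 1 + X$)
$h{\left(s \right)} = s + \frac{1}{-3 + s}$
$B{\left(Q \right)} = - \frac{416}{5}$ ($B{\left(Q \right)} = -81 + \frac{1 + \left(-2\right)^{2} - -6}{-3 - 2} = -81 + \frac{1 + 4 + 6}{-5} = -81 - \frac{11}{5} = - \frac{416}{5}$)
$W{\left(-3 \right)} B{\left(-118 \right)} = \left(1 - 3\right) \left(- \frac{416}{5}\right) = \left(-2\right) \left(- \frac{416}{5}\right) = \frac{832}{5}$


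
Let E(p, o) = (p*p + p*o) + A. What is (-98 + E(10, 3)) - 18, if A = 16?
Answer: 30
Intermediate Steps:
E(p, o) = 16 + p**2 + o*p (E(p, o) = (p*p + p*o) + 16 = (p**2 + o*p) + 16 = 16 + p**2 + o*p)
(-98 + E(10, 3)) - 18 = (-98 + (16 + 10**2 + 3*10)) - 18 = (-98 + (16 + 100 + 30)) - 18 = (-98 + 146) - 18 = 48 - 18 = 30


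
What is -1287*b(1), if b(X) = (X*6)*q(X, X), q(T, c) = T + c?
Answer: -15444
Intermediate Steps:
b(X) = 12*X² (b(X) = (X*6)*(X + X) = (6*X)*(2*X) = 12*X²)
-1287*b(1) = -15444*1² = -15444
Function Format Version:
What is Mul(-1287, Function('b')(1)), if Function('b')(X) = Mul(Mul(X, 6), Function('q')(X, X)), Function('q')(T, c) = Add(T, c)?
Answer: -15444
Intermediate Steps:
Function('b')(X) = Mul(12, Pow(X, 2)) (Function('b')(X) = Mul(Mul(X, 6), Add(X, X)) = Mul(Mul(6, X), Mul(2, X)) = Mul(12, Pow(X, 2)))
Mul(-1287, Function('b')(1)) = Mul(-1287, Mul(12, Pow(1, 2))) = Mul(-1287, Mul(12, 1)) = Mul(-1287, 12) = -15444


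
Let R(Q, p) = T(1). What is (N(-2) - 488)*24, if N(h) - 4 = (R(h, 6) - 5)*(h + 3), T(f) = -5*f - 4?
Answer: -11952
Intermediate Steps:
T(f) = -4 - 5*f
R(Q, p) = -9 (R(Q, p) = -4 - 5*1 = -4 - 5 = -9)
N(h) = -38 - 14*h (N(h) = 4 + (-9 - 5)*(h + 3) = 4 - 14*(3 + h) = 4 + (-42 - 14*h) = -38 - 14*h)
(N(-2) - 488)*24 = ((-38 - 14*(-2)) - 488)*24 = ((-38 + 28) - 488)*24 = (-10 - 488)*24 = -498*24 = -11952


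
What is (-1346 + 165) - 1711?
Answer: -2892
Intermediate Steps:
(-1346 + 165) - 1711 = -1181 - 1711 = -2892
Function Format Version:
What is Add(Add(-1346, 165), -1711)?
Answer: -2892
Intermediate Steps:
Add(Add(-1346, 165), -1711) = Add(-1181, -1711) = -2892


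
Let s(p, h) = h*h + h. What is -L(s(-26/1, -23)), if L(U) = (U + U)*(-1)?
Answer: 1012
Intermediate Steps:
s(p, h) = h + h² (s(p, h) = h² + h = h + h²)
L(U) = -2*U (L(U) = (2*U)*(-1) = -2*U)
-L(s(-26/1, -23)) = -(-2)*(-23*(1 - 23)) = -(-2)*(-23*(-22)) = -(-2)*506 = -1*(-1012) = 1012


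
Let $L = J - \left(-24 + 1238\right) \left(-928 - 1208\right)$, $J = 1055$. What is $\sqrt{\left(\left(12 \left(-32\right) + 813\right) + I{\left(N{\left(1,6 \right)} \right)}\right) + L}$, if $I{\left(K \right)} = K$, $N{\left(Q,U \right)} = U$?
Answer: $\sqrt{2594594} \approx 1610.8$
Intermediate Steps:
$L = 2594159$ ($L = 1055 - \left(-24 + 1238\right) \left(-928 - 1208\right) = 1055 - 1214 \left(-2136\right) = 1055 - -2593104 = 1055 + 2593104 = 2594159$)
$\sqrt{\left(\left(12 \left(-32\right) + 813\right) + I{\left(N{\left(1,6 \right)} \right)}\right) + L} = \sqrt{\left(\left(12 \left(-32\right) + 813\right) + 6\right) + 2594159} = \sqrt{\left(\left(-384 + 813\right) + 6\right) + 2594159} = \sqrt{\left(429 + 6\right) + 2594159} = \sqrt{435 + 2594159} = \sqrt{2594594}$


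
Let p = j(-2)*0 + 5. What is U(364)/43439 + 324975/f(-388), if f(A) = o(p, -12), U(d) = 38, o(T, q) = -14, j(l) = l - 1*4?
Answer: -2016655499/86878 ≈ -23213.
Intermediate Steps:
j(l) = -4 + l (j(l) = l - 4 = -4 + l)
p = 5 (p = (-4 - 2)*0 + 5 = -6*0 + 5 = 0 + 5 = 5)
f(A) = -14
U(364)/43439 + 324975/f(-388) = 38/43439 + 324975/(-14) = 38*(1/43439) + 324975*(-1/14) = 38/43439 - 46425/2 = -2016655499/86878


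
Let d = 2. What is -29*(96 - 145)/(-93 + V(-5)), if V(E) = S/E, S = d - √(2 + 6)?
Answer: -3318035/218081 - 14210*√2/218081 ≈ -15.307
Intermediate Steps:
S = 2 - 2*√2 (S = 2 - √(2 + 6) = 2 - √8 = 2 - 2*√2 ≈ -0.82843)
V(E) = (2 - 2*√2)/E
-29*(96 - 145)/(-93 + V(-5)) = -29*(96 - 145)/(-93 + 2*(1 - √2)/(-5)) = -(-1421)/(-93 + 2*(-⅕)*(1 - √2)) = -(-1421)/(-93 + (-⅖ + 2*√2/5)) = -(-1421)/(-467/5 + 2*√2/5) = 1421/(-467/5 + 2*√2/5)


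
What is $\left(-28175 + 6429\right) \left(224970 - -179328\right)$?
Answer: $-8791864308$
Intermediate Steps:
$\left(-28175 + 6429\right) \left(224970 - -179328\right) = - 21746 \left(224970 + 179328\right) = \left(-21746\right) 404298 = -8791864308$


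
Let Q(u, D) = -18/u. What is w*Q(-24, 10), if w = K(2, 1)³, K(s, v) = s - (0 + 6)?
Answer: -48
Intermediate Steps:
K(s, v) = -6 + s (K(s, v) = s - 1*6 = s - 6 = -6 + s)
w = -64 (w = (-6 + 2)³ = (-4)³ = -64)
w*Q(-24, 10) = -(-1152)/(-24) = -(-1152)*(-1)/24 = -64*¾ = -48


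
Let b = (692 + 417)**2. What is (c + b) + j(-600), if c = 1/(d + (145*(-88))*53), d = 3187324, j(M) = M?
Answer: 3086778679365/2511044 ≈ 1.2293e+6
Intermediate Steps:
b = 1229881 (b = 1109**2 = 1229881)
c = 1/2511044 (c = 1/(3187324 + (145*(-88))*53) = 1/(3187324 - 12760*53) = 1/(3187324 - 676280) = 1/2511044 ≈ 3.9824e-7)
(c + b) + j(-600) = (1/2511044 + 1229881) - 600 = 3088285305765/2511044 - 600 = 3086778679365/2511044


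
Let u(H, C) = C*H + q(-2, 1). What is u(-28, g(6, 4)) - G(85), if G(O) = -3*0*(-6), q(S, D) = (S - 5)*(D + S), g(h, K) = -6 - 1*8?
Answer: 399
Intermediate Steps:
g(h, K) = -14 (g(h, K) = -6 - 8 = -14)
q(S, D) = (-5 + S)*(D + S)
G(O) = 0 (G(O) = 0*(-6) = 0)
u(H, C) = 7 + C*H (u(H, C) = C*H + ((-2)² - 5*1 - 5*(-2) + 1*(-2)) = C*H + (4 - 5 + 10 - 2) = C*H + 7 = 7 + C*H)
u(-28, g(6, 4)) - G(85) = (7 - 14*(-28)) - 1*0 = (7 + 392) + 0 = 399 + 0 = 399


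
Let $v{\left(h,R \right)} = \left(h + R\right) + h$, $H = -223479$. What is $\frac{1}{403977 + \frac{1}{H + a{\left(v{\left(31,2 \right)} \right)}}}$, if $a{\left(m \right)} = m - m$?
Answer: $\frac{223479}{90280375982} \approx 2.4754 \cdot 10^{-6}$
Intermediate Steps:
$v{\left(h,R \right)} = R + 2 h$ ($v{\left(h,R \right)} = \left(R + h\right) + h = R + 2 h$)
$a{\left(m \right)} = 0$
$\frac{1}{403977 + \frac{1}{H + a{\left(v{\left(31,2 \right)} \right)}}} = \frac{1}{403977 + \frac{1}{-223479 + 0}} = \frac{1}{403977 + \frac{1}{-223479}} = \frac{1}{403977 - \frac{1}{223479}} = \frac{1}{\frac{90280375982}{223479}} = \frac{223479}{90280375982}$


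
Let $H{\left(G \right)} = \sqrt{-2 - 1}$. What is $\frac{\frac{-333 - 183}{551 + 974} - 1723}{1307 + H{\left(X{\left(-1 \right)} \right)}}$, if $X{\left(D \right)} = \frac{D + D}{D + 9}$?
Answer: $- \frac{3434914937}{2605084300} + \frac{2628091 i \sqrt{3}}{2605084300} \approx -1.3185 + 0.0017473 i$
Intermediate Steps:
$X{\left(D \right)} = \frac{2 D}{9 + D}$
$H{\left(G \right)} = i \sqrt{3}$ ($H{\left(G \right)} = \sqrt{-3} = i \sqrt{3}$)
$\frac{\frac{-333 - 183}{551 + 974} - 1723}{1307 + H{\left(X{\left(-1 \right)} \right)}} = \frac{\frac{-333 - 183}{551 + 974} - 1723}{1307 + i \sqrt{3}} = \frac{- \frac{516}{1525} - 1723}{1307 + i \sqrt{3}} = - \frac{2628091}{1525 \left(1307 + i \sqrt{3}\right)}$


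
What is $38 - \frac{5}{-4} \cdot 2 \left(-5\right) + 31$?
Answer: $-444$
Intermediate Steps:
$38 - \frac{5}{-4} \cdot 2 \left(-5\right) + 31 = 38 \left(-5\right) \left(- \frac{1}{4}\right) 2 \left(-5\right) + 31 = 38 \cdot \frac{5}{4} \cdot 2 \left(-5\right) + 31 = 38 \cdot \frac{5}{2} \left(-5\right) + 31 = 38 \left(- \frac{25}{2}\right) + 31 = -475 + 31 = -444$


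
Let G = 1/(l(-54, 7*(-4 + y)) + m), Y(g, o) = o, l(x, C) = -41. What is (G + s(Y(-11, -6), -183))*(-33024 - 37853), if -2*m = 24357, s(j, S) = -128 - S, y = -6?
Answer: -95268823411/24439 ≈ -3.8982e+6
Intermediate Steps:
m = -24357/2 (m = -1/2*24357 = -24357/2 ≈ -12179.)
G = -2/24439 (G = 1/(-41 - 24357/2) = 1/(-24439/2) = -2/24439 ≈ -8.1836e-5)
(G + s(Y(-11, -6), -183))*(-33024 - 37853) = (-2/24439 + (-128 - 1*(-183)))*(-33024 - 37853) = (-2/24439 + (-128 + 183))*(-70877) = (-2/24439 + 55)*(-70877) = (1344143/24439)*(-70877) = -95268823411/24439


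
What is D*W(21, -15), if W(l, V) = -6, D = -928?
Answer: 5568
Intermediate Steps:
D*W(21, -15) = -928*(-6) = 5568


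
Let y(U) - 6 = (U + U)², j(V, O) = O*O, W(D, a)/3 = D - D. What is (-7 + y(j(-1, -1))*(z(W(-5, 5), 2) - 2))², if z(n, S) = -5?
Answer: 5929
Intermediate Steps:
W(D, a) = 0 (W(D, a) = 3*(D - D) = 3*0 = 0)
j(V, O) = O²
y(U) = 6 + 4*U² (y(U) = 6 + (U + U)² = 6 + (2*U)² = 6 + 4*U²)
(-7 + y(j(-1, -1))*(z(W(-5, 5), 2) - 2))² = (-7 + (6 + 4*((-1)²)²)*(-5 - 2))² = (-7 + (6 + 4*1²)*(-7))² = (-7 + (6 + 4*1)*(-7))² = (-7 + (6 + 4)*(-7))² = (-7 + 10*(-7))² = (-7 - 70)² = (-77)² = 5929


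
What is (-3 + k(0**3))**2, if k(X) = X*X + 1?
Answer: 4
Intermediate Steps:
k(X) = 1 + X**2 (k(X) = X**2 + 1 = 1 + X**2)
(-3 + k(0**3))**2 = (-3 + (1 + (0**3)**2))**2 = (-3 + (1 + 0**2))**2 = (-3 + (1 + 0))**2 = (-3 + 1)**2 = (-2)**2 = 4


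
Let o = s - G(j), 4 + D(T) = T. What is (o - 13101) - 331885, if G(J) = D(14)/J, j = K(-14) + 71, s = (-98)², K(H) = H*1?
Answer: -19116784/57 ≈ -3.3538e+5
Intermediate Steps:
K(H) = H
s = 9604
D(T) = -4 + T
j = 57 (j = -14 + 71 = 57)
G(J) = 10/J (G(J) = (-4 + 14)/J = 10/J)
o = 547418/57 (o = 9604 - 10/57 = 547418/57 ≈ 9603.8)
(o - 13101) - 331885 = (547418/57 - 13101) - 331885 = -199339/57 - 331885 = -19116784/57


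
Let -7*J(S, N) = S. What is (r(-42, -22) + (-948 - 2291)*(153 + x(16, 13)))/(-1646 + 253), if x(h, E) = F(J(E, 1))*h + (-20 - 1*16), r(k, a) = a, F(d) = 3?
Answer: 76351/199 ≈ 383.67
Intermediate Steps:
J(S, N) = -S/7
x(h, E) = -36 + 3*h (x(h, E) = 3*h + (-20 - 1*16) = 3*h + (-20 - 16) = 3*h - 36 = -36 + 3*h)
(r(-42, -22) + (-948 - 2291)*(153 + x(16, 13)))/(-1646 + 253) = (-22 + (-948 - 2291)*(153 + (-36 + 3*16)))/(-1646 + 253) = (-22 - 3239*(153 + (-36 + 48)))/(-1393) = (-22 - 3239*(153 + 12))*(-1/1393) = (-22 - 3239*165)*(-1/1393) = (-22 - 534435)*(-1/1393) = -534457*(-1/1393) = 76351/199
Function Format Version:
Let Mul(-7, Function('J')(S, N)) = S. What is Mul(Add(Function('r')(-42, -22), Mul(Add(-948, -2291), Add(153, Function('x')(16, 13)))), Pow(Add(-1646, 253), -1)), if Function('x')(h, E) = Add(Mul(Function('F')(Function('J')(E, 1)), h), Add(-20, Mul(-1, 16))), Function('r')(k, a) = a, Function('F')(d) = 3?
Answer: Rational(76351, 199) ≈ 383.67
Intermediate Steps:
Function('J')(S, N) = Mul(Rational(-1, 7), S)
Function('x')(h, E) = Add(-36, Mul(3, h)) (Function('x')(h, E) = Add(Mul(3, h), Add(-20, Mul(-1, 16))) = Add(Mul(3, h), Add(-20, -16)) = Add(Mul(3, h), -36) = Add(-36, Mul(3, h)))
Mul(Add(Function('r')(-42, -22), Mul(Add(-948, -2291), Add(153, Function('x')(16, 13)))), Pow(Add(-1646, 253), -1)) = Mul(Add(-22, Mul(Add(-948, -2291), Add(153, Add(-36, Mul(3, 16))))), Pow(Add(-1646, 253), -1)) = Mul(Add(-22, Mul(-3239, Add(153, Add(-36, 48)))), Pow(-1393, -1)) = Mul(Add(-22, Mul(-3239, Add(153, 12))), Rational(-1, 1393)) = Mul(Add(-22, Mul(-3239, 165)), Rational(-1, 1393)) = Mul(Add(-22, -534435), Rational(-1, 1393)) = Mul(-534457, Rational(-1, 1393)) = Rational(76351, 199)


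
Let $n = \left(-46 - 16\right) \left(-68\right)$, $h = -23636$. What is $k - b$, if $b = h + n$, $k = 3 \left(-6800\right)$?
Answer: $-980$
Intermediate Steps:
$n = 4216$ ($n = \left(-62\right) \left(-68\right) = 4216$)
$k = -20400$
$b = -19420$ ($b = -23636 + 4216 = -19420$)
$k - b = -20400 - -19420 = -20400 + 19420 = -980$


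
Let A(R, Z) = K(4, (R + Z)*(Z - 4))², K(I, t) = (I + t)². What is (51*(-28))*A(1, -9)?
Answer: -194277823488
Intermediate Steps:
A(R, Z) = (4 + (-4 + Z)*(R + Z))⁴ (A(R, Z) = ((4 + (R + Z)*(Z - 4))²)² = ((4 + (R + Z)*(-4 + Z))²)² = ((4 + (-4 + Z)*(R + Z))²)² = (4 + (-4 + Z)*(R + Z))⁴)
(51*(-28))*A(1, -9) = (51*(-28))*(4 + (-9)² - 4*1 - 4*(-9) + 1*(-9))⁴ = -1428*(4 + 81 - 4 + 36 - 9)⁴ = -1428*108⁴ = -1428*136048896 = -194277823488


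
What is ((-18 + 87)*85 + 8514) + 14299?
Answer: 28678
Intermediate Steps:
((-18 + 87)*85 + 8514) + 14299 = (69*85 + 8514) + 14299 = (5865 + 8514) + 14299 = 14379 + 14299 = 28678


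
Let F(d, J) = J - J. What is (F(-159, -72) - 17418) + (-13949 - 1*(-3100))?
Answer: -28267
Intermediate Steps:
F(d, J) = 0
(F(-159, -72) - 17418) + (-13949 - 1*(-3100)) = (0 - 17418) + (-13949 - 1*(-3100)) = -17418 + (-13949 + 3100) = -17418 - 10849 = -28267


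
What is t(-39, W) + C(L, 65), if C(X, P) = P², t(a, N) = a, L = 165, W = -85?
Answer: 4186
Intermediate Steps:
t(-39, W) + C(L, 65) = -39 + 65² = -39 + 4225 = 4186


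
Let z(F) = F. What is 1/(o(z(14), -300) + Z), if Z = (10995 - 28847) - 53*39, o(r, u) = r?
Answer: -1/19905 ≈ -5.0239e-5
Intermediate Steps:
Z = -19919 (Z = -17852 - 2067 = -19919)
1/(o(z(14), -300) + Z) = 1/(14 - 19919) = 1/(-19905) = -1/19905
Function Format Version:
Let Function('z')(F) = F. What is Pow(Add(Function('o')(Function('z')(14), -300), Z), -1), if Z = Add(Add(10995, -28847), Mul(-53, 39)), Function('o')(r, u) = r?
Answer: Rational(-1, 19905) ≈ -5.0239e-5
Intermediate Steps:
Z = -19919 (Z = Add(-17852, -2067) = -19919)
Pow(Add(Function('o')(Function('z')(14), -300), Z), -1) = Pow(Add(14, -19919), -1) = Pow(-19905, -1) = Rational(-1, 19905)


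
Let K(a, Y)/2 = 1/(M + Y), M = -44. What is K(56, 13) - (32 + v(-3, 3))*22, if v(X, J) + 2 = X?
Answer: -18416/31 ≈ -594.06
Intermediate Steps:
K(a, Y) = 2/(-44 + Y)
v(X, J) = -2 + X
K(56, 13) - (32 + v(-3, 3))*22 = 2/(-44 + 13) - (32 + (-2 - 3))*22 = 2/(-31) - (32 - 5)*22 = 2*(-1/31) - 27*22 = -2/31 - 1*594 = -2/31 - 594 = -18416/31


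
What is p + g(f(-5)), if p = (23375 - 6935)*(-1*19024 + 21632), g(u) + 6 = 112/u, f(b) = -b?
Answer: 214377682/5 ≈ 4.2876e+7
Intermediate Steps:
g(u) = -6 + 112/u
p = 42875520 (p = 16440*(-19024 + 21632) = 16440*2608 = 42875520)
p + g(f(-5)) = 42875520 + (-6 + 112/((-1*(-5)))) = 42875520 + (-6 + 112/5) = 42875520 + 82/5 = 214377682/5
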